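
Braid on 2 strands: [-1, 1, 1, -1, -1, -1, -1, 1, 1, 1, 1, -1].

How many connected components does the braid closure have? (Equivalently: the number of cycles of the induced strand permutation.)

2

Derivation:
Track the strand permutation on 2 strands, starting from identity.
  step 1: s1^-1 swaps positions 1,2 -> [2 1]
  step 2: s1 swaps positions 1,2 -> [1 2]
  step 3: s1 swaps positions 1,2 -> [2 1]
  step 4: s1^-1 swaps positions 1,2 -> [1 2]
  step 5: s1^-1 swaps positions 1,2 -> [2 1]
  step 6: s1^-1 swaps positions 1,2 -> [1 2]
  step 7: s1^-1 swaps positions 1,2 -> [2 1]
  step 8: s1 swaps positions 1,2 -> [1 2]
  step 9: s1 swaps positions 1,2 -> [2 1]
  step 10: s1 swaps positions 1,2 -> [1 2]
  step 11: s1 swaps positions 1,2 -> [2 1]
  step 12: s1^-1 swaps positions 1,2 -> [1 2]
Final permutation (position -> original strand): [1 2]
Closure components = cycle count of this permutation = 2.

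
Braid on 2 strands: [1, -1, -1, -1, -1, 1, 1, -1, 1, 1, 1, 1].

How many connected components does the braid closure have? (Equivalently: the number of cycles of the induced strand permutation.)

2

Derivation:
Track the strand permutation on 2 strands, starting from identity.
  step 1: s1 swaps positions 1,2 -> [2 1]
  step 2: s1^-1 swaps positions 1,2 -> [1 2]
  step 3: s1^-1 swaps positions 1,2 -> [2 1]
  step 4: s1^-1 swaps positions 1,2 -> [1 2]
  step 5: s1^-1 swaps positions 1,2 -> [2 1]
  step 6: s1 swaps positions 1,2 -> [1 2]
  step 7: s1 swaps positions 1,2 -> [2 1]
  step 8: s1^-1 swaps positions 1,2 -> [1 2]
  step 9: s1 swaps positions 1,2 -> [2 1]
  step 10: s1 swaps positions 1,2 -> [1 2]
  step 11: s1 swaps positions 1,2 -> [2 1]
  step 12: s1 swaps positions 1,2 -> [1 2]
Final permutation (position -> original strand): [1 2]
Closure components = cycle count of this permutation = 2.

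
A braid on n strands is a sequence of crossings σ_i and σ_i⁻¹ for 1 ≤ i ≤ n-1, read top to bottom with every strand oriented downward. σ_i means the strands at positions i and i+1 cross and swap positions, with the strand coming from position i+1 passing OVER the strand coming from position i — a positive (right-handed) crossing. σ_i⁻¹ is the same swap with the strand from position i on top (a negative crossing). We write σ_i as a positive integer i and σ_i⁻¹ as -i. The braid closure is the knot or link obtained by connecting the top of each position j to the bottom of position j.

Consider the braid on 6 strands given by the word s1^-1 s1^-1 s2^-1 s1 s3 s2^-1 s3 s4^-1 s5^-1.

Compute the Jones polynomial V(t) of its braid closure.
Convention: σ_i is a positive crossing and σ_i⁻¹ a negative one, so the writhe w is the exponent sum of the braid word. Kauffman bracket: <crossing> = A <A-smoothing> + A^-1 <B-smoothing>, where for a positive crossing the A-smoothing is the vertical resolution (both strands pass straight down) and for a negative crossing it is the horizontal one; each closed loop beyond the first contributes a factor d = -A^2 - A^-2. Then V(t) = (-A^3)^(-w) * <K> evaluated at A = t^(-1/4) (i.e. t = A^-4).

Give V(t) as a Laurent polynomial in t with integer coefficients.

The presented braid s1^-1 s1^-1 s2^-1 s1 s3 s2^-1 s3 s4^-1 s5^-1 on 6 strands reduces by inverse Markov moves (closure unchanged at each step):
  Destabilize: the word has the form β·s5^-1 where s5^-1 occurs only as the final letter (β ∈ B_5); drop it and the last strand → 5 strands.
  Destabilize: the word has the form β·s4^-1 where s4^-1 occurs only as the final letter (β ∈ B_4); drop it and the last strand → 4 strands.
Reduced to β = s1^-1 s1^-1 s2^-1 s1 s3 s2^-1 s3 on 4 strands, 7 crossings.
Compute on β:
Braid: s1^-1 s1^-1 s2^-1 s1 s3 s2^-1 s3 on 4 strands, 7 crossings.
Writhe w = (#positive) - (#negative) = 3 - 4 = -1.
State-sum expansion of <K>. There are 2^7 = 128 states.
For each crossing: s=0 is the vertical smoothing, s=1 horizontal. Crossing k contributes A^(sign_k * (1 - 2*s_k)); loop factor d = -A^2 - A^-2.
Tabulate the states by total A-exponent and number of loops L (A-exp: L × count):
  A^7: L=4 ×1
  A^5: L=3 ×7
  A^3: L=2 ×17, L=4 ×4
  A^1: L=1 ×14, L=3 ×20, L=5 ×1
  A^-1: L=2 ×27, L=4 ×8
  A^-3: L=1 ×5, L=3 ×15, L=5 ×1
  A^-5: L=2 ×4, L=4 ×3
  A^-7: L=3 ×1
Each group contributes A^e * Σ count * d^(L-1):
Powers of d = -A^2 - A^-2: d^2 = A^4 + 2 + A^-4; d^3 = -A^6 - 3*A^2 - 3*A^-2 - A^-6; d^4 = A^8 + 4*A^4 + 6 + 4*A^-4 + A^-8.
  A^7 * (d^3) = -A^13 - 3*A^9 - 3*A^5 - A
  A^5 * (7*d^2) = 7*A^9 + 14*A^5 + 7*A
  A^3 * (17*d + 4*d^3) = -4*A^9 - 29*A^5 - 29*A - 4*A^-3
  A^1 * (14 + 20*d^2 + d^4) = A^9 + 24*A^5 + 60*A + 24*A^-3 + A^-7
  A^-1 * (27*d + 8*d^3) = -8*A^5 - 51*A - 51*A^-3 - 8*A^-7
  A^-3 * (5 + 15*d^2 + d^4) = A^5 + 19*A + 41*A^-3 + 19*A^-7 + A^-11
  A^-5 * (4*d + 3*d^3) = -3*A - 13*A^-3 - 13*A^-7 - 3*A^-11
  A^-7 * (d^2) = A^-3 + 2*A^-7 + A^-11
Summing the groups: <K> = -A^13 + A^9 - A^5 + 2*A - 2*A^-3 + A^-7 - A^-11
Normalise by the writhe: (-A^3)^(-w) = (-A^3)^(1) = -A^3, so f(A) = -A^3 * <K> = A^16 - A^12 + A^8 - 2*A^4 + 2 - A^-4 + A^-8.
Substitute A = t^(-1/4), i.e. A^e → t^(-e/4): V(t) = t^2 - t + 2 - 2*t^-1 + t^-2 - t^-3 + t^-4

Answer: t^2 - t + 2 - 2*t^-1 + t^-2 - t^-3 + t^-4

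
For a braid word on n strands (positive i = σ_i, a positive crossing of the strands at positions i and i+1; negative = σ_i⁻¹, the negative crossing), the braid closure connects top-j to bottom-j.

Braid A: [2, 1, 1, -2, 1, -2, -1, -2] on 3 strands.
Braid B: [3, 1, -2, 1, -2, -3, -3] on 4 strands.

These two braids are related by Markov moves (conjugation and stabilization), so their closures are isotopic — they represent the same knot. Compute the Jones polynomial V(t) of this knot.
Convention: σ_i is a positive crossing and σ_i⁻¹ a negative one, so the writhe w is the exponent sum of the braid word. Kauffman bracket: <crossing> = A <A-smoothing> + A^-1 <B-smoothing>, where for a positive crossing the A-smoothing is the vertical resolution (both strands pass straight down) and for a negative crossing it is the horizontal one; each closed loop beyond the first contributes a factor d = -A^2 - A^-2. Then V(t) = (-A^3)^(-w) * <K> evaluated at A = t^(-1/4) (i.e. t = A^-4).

t^2 - t + 1 - t^-1 + t^-2

Derivation:
Markov-equivalent braids have isotopic closures, hence identical knot invariants. Strip the Markov moves from each word to reach a common short braid β, then compute V(t) once on β.
Braid A: s2 s1 s1 s2^-1 s1 s2^-1 s1^-1 s2^-1 on 3 strands reduces by inverse Markov moves (closure unchanged at each step):
  Deconjugate: the word is γ·β·γ⁻¹ with γ = s2 (prefix) and γ⁻¹ = s2^-1 (suffix); strip both.
  Deconjugate: the word is γ·β·γ⁻¹ with γ = s1 (prefix) and γ⁻¹ = s1^-1 (suffix); strip both.
Reduced to β = s1 s2^-1 s1 s2^-1 on 3 strands, 4 crossings.
Braid B: s3 s1 s2^-1 s1 s2^-1 s3^-1 s3^-1 on 4 strands reduces by inverse Markov moves (closure unchanged at each step):
  Deconjugate: the word is γ·β·γ⁻¹ with γ = s3 (prefix) and γ⁻¹ = s3^-1 (suffix); strip both.
  Destabilize: the word has the form β·s3^-1 where s3^-1 occurs only as the final letter (β ∈ B_3); drop it and the last strand → 3 strands.
Reduced to β = s1 s2^-1 s1 s2^-1 on 3 strands, 4 crossings.
Both give the same β = s1 s2^-1 s1 s2^-1 on 3 strands, so one state sum suffices:
Braid: s1 s2^-1 s1 s2^-1 on 3 strands, 4 crossings.
Writhe w = (#positive) - (#negative) = 2 - 2 = 0.
Computing the Kauffman bracket via state sum. There are 2^4 = 16 states.
For each crossing: s=0 is the vertical smoothing, s=1 horizontal. Crossing k contributes A^(sign_k * (1 - 2*s_k)); loop factor d = -A^2 - A^-2.
  state 0000: A-exp=+0, loops=3, term = A^0 * d^2
  state 0001: A-exp=+2, loops=2, term = A^2 * d^1
  state 0010: A-exp=-2, loops=2, term = A^-2 * d^1
  state 0011: A-exp=+0, loops=1, term = A^0 * d^0
  state 0100: A-exp=+2, loops=2, term = A^2 * d^1
  state 0101: A-exp=+4, loops=3, term = A^4 * d^2
  state 0110: A-exp=+0, loops=1, term = A^0 * d^0
  state 0111: A-exp=+2, loops=2, term = A^2 * d^1
  state 1000: A-exp=-2, loops=2, term = A^-2 * d^1
  state 1001: A-exp=+0, loops=1, term = A^0 * d^0
  state 1010: A-exp=-4, loops=3, term = A^-4 * d^2
  state 1011: A-exp=-2, loops=2, term = A^-2 * d^1
  state 1100: A-exp=+0, loops=1, term = A^0 * d^0
  state 1101: A-exp=+2, loops=2, term = A^2 * d^1
  state 1110: A-exp=-2, loops=2, term = A^-2 * d^1
  state 1111: A-exp=+0, loops=1, term = A^0 * d^0
Collect the terms by A-exponent (count of states per loop number):
Powers of d = -A^2 - A^-2: d^2 = A^4 + 2 + A^-4.
  A^4 * (d^2) = A^8 + 2*A^4 + 1
  A^2 * (4*d) = -4*A^4 - 4
  A^0 * (5 + d^2) = A^4 + 7 + A^-4
  A^-2 * (4*d) = -4 - 4*A^-4
  A^-4 * (d^2) = 1 + 2*A^-4 + A^-8
Summing the groups: <K> = A^8 - A^4 + 1 - A^-4 + A^-8
Normalise by the writhe: (-A^3)^(-w) = (-A^3)^(0) = 1, so f(A) = 1 * <K> = A^8 - A^4 + 1 - A^-4 + A^-8.
Substitute A = t^(-1/4), i.e. A^e → t^(-e/4): V(t) = t^2 - t + 1 - t^-1 + t^-2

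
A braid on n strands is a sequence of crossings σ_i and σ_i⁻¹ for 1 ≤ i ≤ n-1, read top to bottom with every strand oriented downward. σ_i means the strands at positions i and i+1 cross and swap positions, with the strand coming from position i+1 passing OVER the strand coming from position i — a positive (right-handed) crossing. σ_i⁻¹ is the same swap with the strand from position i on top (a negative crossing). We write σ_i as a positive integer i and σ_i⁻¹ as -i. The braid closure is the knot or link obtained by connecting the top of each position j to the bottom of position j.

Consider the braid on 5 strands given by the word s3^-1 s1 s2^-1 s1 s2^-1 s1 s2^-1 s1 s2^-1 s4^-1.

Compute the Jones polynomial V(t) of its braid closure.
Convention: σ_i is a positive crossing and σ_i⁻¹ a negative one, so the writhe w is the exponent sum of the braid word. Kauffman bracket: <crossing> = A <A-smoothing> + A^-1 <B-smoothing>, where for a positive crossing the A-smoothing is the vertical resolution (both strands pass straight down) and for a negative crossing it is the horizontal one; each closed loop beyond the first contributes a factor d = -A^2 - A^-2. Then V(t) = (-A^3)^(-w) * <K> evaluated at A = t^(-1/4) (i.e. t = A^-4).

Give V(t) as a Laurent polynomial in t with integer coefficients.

t^4 - 4*t^3 + 6*t^2 - 7*t + 9 - 7*t^-1 + 6*t^-2 - 4*t^-3 + t^-4

Derivation:
The presented braid s3^-1 s1 s2^-1 s1 s2^-1 s1 s2^-1 s1 s2^-1 s4^-1 on 5 strands reduces by inverse Markov moves (closure unchanged at each step):
  Destabilize: the word has the form β·s4^-1 where s4^-1 occurs only as the final letter (β ∈ B_4); drop it and the last strand → 4 strands.
Reduced to β = s3^-1 s1 s2^-1 s1 s2^-1 s1 s2^-1 s1 s2^-1 on 4 strands, 9 crossings.
Compute on β:
Braid: s3^-1 s1 s2^-1 s1 s2^-1 s1 s2^-1 s1 s2^-1 on 4 strands, 9 crossings.
Writhe w = (#positive) - (#negative) = 4 - 5 = -1.
Computing the Kauffman bracket via state sum. There are 2^9 = 512 states.
Smooth each crossing (0=||, 1=⌣⌢); contribution A^(Σ sign_k(1-2s_k)) * d^(L-1).
Tabulate the states by total A-exponent and number of loops L (A-exp: L × count):
  A^9: L=5 ×1
  A^7: L=4 ×8, L=6 ×1
  A^5: L=3 ×28, L=5 ×8
  A^3: L=2 ×52, L=4 ×32
  A^1: L=1 ×45, L=3 ×77, L=5 ×4
  A^-1: L=2 ×97, L=4 ×29
  A^-3: L=3 ×80, L=5 ×4
  A^-5: L=4 ×36
  A^-7: L=5 ×9
  A^-9: L=6 ×1
Each group contributes A^e * Σ count * d^(L-1):
Powers of d = -A^2 - A^-2: d^2 = A^4 + 2 + A^-4; d^3 = -A^6 - 3*A^2 - 3*A^-2 - A^-6; d^4 = A^8 + 4*A^4 + 6 + 4*A^-4 + A^-8; d^5 = -A^10 - 5*A^6 - 10*A^2 - 10*A^-2 - 5*A^-6 - A^-10.
  A^9 * (d^4) = A^17 + 4*A^13 + 6*A^9 + 4*A^5 + A
  A^7 * (8*d^3 + d^5) = -A^17 - 13*A^13 - 34*A^9 - 34*A^5 - 13*A - A^-3
  A^5 * (28*d^2 + 8*d^4) = 8*A^13 + 60*A^9 + 104*A^5 + 60*A + 8*A^-3
  A^3 * (52*d + 32*d^3) = -32*A^9 - 148*A^5 - 148*A - 32*A^-3
  A^1 * (45 + 77*d^2 + 4*d^4) = 4*A^9 + 93*A^5 + 223*A + 93*A^-3 + 4*A^-7
  A^-1 * (97*d + 29*d^3) = -29*A^5 - 184*A - 184*A^-3 - 29*A^-7
  A^-3 * (80*d^2 + 4*d^4) = 4*A^5 + 96*A + 184*A^-3 + 96*A^-7 + 4*A^-11
  A^-5 * (36*d^3) = -36*A - 108*A^-3 - 108*A^-7 - 36*A^-11
  A^-7 * (9*d^4) = 9*A + 36*A^-3 + 54*A^-7 + 36*A^-11 + 9*A^-15
  A^-9 * (d^5) = -A - 5*A^-3 - 10*A^-7 - 10*A^-11 - 5*A^-15 - A^-19
Summing the groups: <K> = -A^13 + 4*A^9 - 6*A^5 + 7*A - 9*A^-3 + 7*A^-7 - 6*A^-11 + 4*A^-15 - A^-19
Normalise by the writhe: (-A^3)^(-w) = (-A^3)^(1) = -A^3, so f(A) = -A^3 * <K> = A^16 - 4*A^12 + 6*A^8 - 7*A^4 + 9 - 7*A^-4 + 6*A^-8 - 4*A^-12 + A^-16.
Substitute A = t^(-1/4), i.e. A^e → t^(-e/4): V(t) = t^4 - 4*t^3 + 6*t^2 - 7*t + 9 - 7*t^-1 + 6*t^-2 - 4*t^-3 + t^-4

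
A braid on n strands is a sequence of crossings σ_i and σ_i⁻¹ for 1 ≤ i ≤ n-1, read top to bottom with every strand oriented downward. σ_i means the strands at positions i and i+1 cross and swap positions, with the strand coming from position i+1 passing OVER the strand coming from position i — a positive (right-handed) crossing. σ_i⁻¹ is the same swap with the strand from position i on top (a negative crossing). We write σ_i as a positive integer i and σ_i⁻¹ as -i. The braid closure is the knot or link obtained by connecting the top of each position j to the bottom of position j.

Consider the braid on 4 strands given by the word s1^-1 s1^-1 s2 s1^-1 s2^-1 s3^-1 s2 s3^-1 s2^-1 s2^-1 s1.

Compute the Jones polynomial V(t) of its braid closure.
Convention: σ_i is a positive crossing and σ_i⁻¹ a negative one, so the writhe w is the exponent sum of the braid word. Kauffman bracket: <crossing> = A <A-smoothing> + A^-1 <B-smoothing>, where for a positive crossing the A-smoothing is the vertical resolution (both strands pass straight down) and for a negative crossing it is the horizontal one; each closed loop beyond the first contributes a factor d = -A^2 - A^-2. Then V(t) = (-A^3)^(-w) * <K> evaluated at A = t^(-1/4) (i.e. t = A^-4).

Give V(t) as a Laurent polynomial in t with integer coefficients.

t^-1 - 2*t^-2 + 3*t^-3 - 2*t^-4 + 3*t^-5 - 2*t^-6 + t^-7 - t^-8

Derivation:
The presented braid s1^-1 s1^-1 s2 s1^-1 s2^-1 s3^-1 s2 s3^-1 s2^-1 s2^-1 s1 on 4 strands reduces by inverse Markov moves (closure unchanged at each step):
  Deconjugate: the word is γ·β·γ⁻¹ with γ = s1^-1 (prefix) and γ⁻¹ = s1 (suffix); strip both.
Reduced to β = s1^-1 s2 s1^-1 s2^-1 s3^-1 s2 s3^-1 s2^-1 s2^-1 on 4 strands, 9 crossings.
Compute on β:
Braid: s1^-1 s2 s1^-1 s2^-1 s3^-1 s2 s3^-1 s2^-1 s2^-1 on 4 strands, 9 crossings.
Writhe w = (#positive) - (#negative) = 2 - 7 = -5.
Computing the Kauffman bracket via state sum. There are 2^9 = 512 states.
For each crossing: s=0 is the vertical smoothing, s=1 horizontal. Crossing k contributes A^(sign_k * (1 - 2*s_k)); loop factor d = -A^2 - A^-2.
Tabulate the states by total A-exponent and number of loops L (A-exp: L × count):
  A^9: L=5 ×1
  A^7: L=4 ×9
  A^5: L=3 ×30, L=5 ×6
  A^3: L=2 ×45, L=4 ×37, L=6 ×2
  A^1: L=1 ×27, L=3 ×78, L=5 ×21
  A^-1: L=2 ×67, L=4 ×53, L=6 ×6
  A^-3: L=1 ×12, L=3 ×53, L=5 ×18, L=7 ×1
  A^-5: L=2 ×14, L=4 ×19, L=6 ×3
  A^-7: L=3 ×6, L=5 ×3
  A^-9: L=4 ×1
Each group contributes A^e * Σ count * d^(L-1):
Powers of d = -A^2 - A^-2: d^2 = A^4 + 2 + A^-4; d^3 = -A^6 - 3*A^2 - 3*A^-2 - A^-6; d^4 = A^8 + 4*A^4 + 6 + 4*A^-4 + A^-8; d^5 = -A^10 - 5*A^6 - 10*A^2 - 10*A^-2 - 5*A^-6 - A^-10; d^6 = A^12 + 6*A^8 + 15*A^4 + 20 + 15*A^-4 + 6*A^-8 + A^-12.
  A^9 * (d^4) = A^17 + 4*A^13 + 6*A^9 + 4*A^5 + A
  A^7 * (9*d^3) = -9*A^13 - 27*A^9 - 27*A^5 - 9*A
  A^5 * (30*d^2 + 6*d^4) = 6*A^13 + 54*A^9 + 96*A^5 + 54*A + 6*A^-3
  A^3 * (45*d + 37*d^3 + 2*d^5) = -2*A^13 - 47*A^9 - 176*A^5 - 176*A - 47*A^-3 - 2*A^-7
  A^1 * (27 + 78*d^2 + 21*d^4) = 21*A^9 + 162*A^5 + 309*A + 162*A^-3 + 21*A^-7
  A^-1 * (67*d + 53*d^3 + 6*d^5) = -6*A^9 - 83*A^5 - 286*A - 286*A^-3 - 83*A^-7 - 6*A^-11
  A^-3 * (12 + 53*d^2 + 18*d^4 + d^6) = A^9 + 24*A^5 + 140*A + 246*A^-3 + 140*A^-7 + 24*A^-11 + A^-15
  A^-5 * (14*d + 19*d^3 + 3*d^5) = -3*A^5 - 34*A - 101*A^-3 - 101*A^-7 - 34*A^-11 - 3*A^-15
  A^-7 * (6*d^2 + 3*d^4) = 3*A + 18*A^-3 + 30*A^-7 + 18*A^-11 + 3*A^-15
  A^-9 * (d^3) = -A^-3 - 3*A^-7 - 3*A^-11 - A^-15
Summing the groups: <K> = A^17 - A^13 + 2*A^9 - 3*A^5 + 2*A - 3*A^-3 + 2*A^-7 - A^-11
Normalise by the writhe: (-A^3)^(-w) = (-A^3)^(5) = -A^15, so f(A) = -A^15 * <K> = -A^32 + A^28 - 2*A^24 + 3*A^20 - 2*A^16 + 3*A^12 - 2*A^8 + A^4.
Substitute A = t^(-1/4), i.e. A^e → t^(-e/4): V(t) = t^-1 - 2*t^-2 + 3*t^-3 - 2*t^-4 + 3*t^-5 - 2*t^-6 + t^-7 - t^-8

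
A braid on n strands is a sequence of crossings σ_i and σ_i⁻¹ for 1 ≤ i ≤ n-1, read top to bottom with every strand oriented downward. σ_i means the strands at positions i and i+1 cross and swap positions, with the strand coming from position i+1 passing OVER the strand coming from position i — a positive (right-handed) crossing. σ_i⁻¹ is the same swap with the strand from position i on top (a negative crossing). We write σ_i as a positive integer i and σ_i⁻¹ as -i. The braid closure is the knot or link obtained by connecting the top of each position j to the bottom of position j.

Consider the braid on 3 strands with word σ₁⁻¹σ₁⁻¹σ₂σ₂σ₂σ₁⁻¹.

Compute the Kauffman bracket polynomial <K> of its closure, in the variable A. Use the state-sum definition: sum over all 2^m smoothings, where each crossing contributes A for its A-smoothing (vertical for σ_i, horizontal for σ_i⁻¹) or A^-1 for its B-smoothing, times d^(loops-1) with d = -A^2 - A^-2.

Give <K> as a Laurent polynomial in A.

Braid: s1^-1 s1^-1 s2 s2 s2 s1^-1 on 3 strands, 6 crossings.
Writhe w = (#positive) - (#negative) = 3 - 3 = 0.
State-sum expansion of <K>. There are 2^6 = 64 states.
For each crossing: s=0 is the vertical smoothing, s=1 horizontal. Crossing k contributes A^(sign_k * (1 - 2*s_k)); loop factor d = -A^2 - A^-2.
Tabulate the states by total A-exponent and number of loops L (A-exp: L × count):
  A^6: L=4 ×1
  A^4: L=3 ×6
  A^2: L=2 ×12, L=4 ×3
  A^0: L=1 ×9, L=3 ×10, L=5 ×1
  A^-2: L=2 ×12, L=4 ×3
  A^-4: L=3 ×6
  A^-6: L=4 ×1
Each group contributes A^e * Σ count * d^(L-1):
Powers of d = -A^2 - A^-2: d^2 = A^4 + 2 + A^-4; d^3 = -A^6 - 3*A^2 - 3*A^-2 - A^-6; d^4 = A^8 + 4*A^4 + 6 + 4*A^-4 + A^-8.
  A^6 * (d^3) = -A^12 - 3*A^8 - 3*A^4 - 1
  A^4 * (6*d^2) = 6*A^8 + 12*A^4 + 6
  A^2 * (12*d + 3*d^3) = -3*A^8 - 21*A^4 - 21 - 3*A^-4
  A^0 * (9 + 10*d^2 + d^4) = A^8 + 14*A^4 + 35 + 14*A^-4 + A^-8
  A^-2 * (12*d + 3*d^3) = -3*A^4 - 21 - 21*A^-4 - 3*A^-8
  A^-4 * (6*d^2) = 6 + 12*A^-4 + 6*A^-8
  A^-6 * (d^3) = -1 - 3*A^-4 - 3*A^-8 - A^-12
Summing the groups: <K> = -A^12 + A^8 - A^4 + 3 - A^-4 + A^-8 - A^-12

Answer: -A^12 + A^8 - A^4 + 3 - A^-4 + A^-8 - A^-12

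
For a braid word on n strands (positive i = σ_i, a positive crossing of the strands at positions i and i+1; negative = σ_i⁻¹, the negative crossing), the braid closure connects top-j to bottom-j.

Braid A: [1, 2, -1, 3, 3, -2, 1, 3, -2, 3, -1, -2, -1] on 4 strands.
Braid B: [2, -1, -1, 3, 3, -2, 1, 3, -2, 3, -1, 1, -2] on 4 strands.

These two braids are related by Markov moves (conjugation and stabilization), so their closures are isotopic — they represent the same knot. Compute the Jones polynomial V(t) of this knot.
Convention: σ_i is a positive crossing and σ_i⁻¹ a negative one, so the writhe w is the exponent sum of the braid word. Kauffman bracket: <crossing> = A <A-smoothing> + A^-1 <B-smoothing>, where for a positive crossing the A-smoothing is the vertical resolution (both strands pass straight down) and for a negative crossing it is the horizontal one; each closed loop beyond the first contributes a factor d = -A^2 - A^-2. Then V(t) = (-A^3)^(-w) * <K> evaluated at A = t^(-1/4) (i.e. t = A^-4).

t^5 - 2*t^4 + 3*t^3 - 3*t^2 + 3*t - 3 + 2*t^-1 - t^-2 + t^-3

Derivation:
Markov-equivalent braids have isotopic closures, hence identical knot invariants. Strip the Markov moves from each word to reach a common short braid β, then compute V(t) once on β.
Braid A: s1 s2 s1^-1 s3 s3 s2^-1 s1 s3 s2^-1 s3 s1^-1 s2^-1 s1^-1 on 4 strands reduces by inverse Markov moves (closure unchanged at each step):
  Deconjugate: the word is γ·β·γ⁻¹ with γ = s1 s2 (prefix) and γ⁻¹ = s2^-1 s1^-1 (suffix); strip both.
Reduced to β = s1^-1 s3 s3 s2^-1 s1 s3 s2^-1 s3 s1^-1 on 4 strands, 9 crossings.
Braid B: s2 s1^-1 s1^-1 s3 s3 s2^-1 s1 s3 s2^-1 s3 s1^-1 s1 s2^-1 on 4 strands reduces by inverse Markov moves (closure unchanged at each step):
  Deconjugate: the word is γ·β·γ⁻¹ with γ = s2 s1^-1 (prefix) and γ⁻¹ = s1 s2^-1 (suffix); strip both.
Reduced to β = s1^-1 s3 s3 s2^-1 s1 s3 s2^-1 s3 s1^-1 on 4 strands, 9 crossings.
Both give the same β = s1^-1 s3 s3 s2^-1 s1 s3 s2^-1 s3 s1^-1 on 4 strands, so one state sum suffices:
Braid: s1^-1 s3 s3 s2^-1 s1 s3 s2^-1 s3 s1^-1 on 4 strands, 9 crossings.
Writhe w = (#positive) - (#negative) = 5 - 4 = 1.
State-sum expansion of <K>. There are 2^9 = 512 states.
Each crossing splits two ways (0=vertical, 1=horizontal). The state's weight is A^(#A-smoothings - #B-smoothings) * d^(loops - 1).
Tabulate the states by total A-exponent and number of loops L (A-exp: L × count):
  A^9: L=4 ×1
  A^7: L=3 ×9
  A^5: L=2 ×29, L=4 ×7
  A^3: L=1 ×30, L=3 ×52, L=5 ×2
  A^1: L=2 ×83, L=4 ×43
  A^-1: L=1 ×11, L=3 ×93, L=5 ×22
  A^-3: L=2 ×19, L=4 ×58, L=6 ×7
  A^-5: L=3 ×15, L=5 ×20, L=7 ×1
  A^-7: L=4 ×6, L=6 ×3
  A^-9: L=5 ×1
Each group contributes A^e * Σ count * d^(L-1):
Powers of d = -A^2 - A^-2: d^2 = A^4 + 2 + A^-4; d^3 = -A^6 - 3*A^2 - 3*A^-2 - A^-6; d^4 = A^8 + 4*A^4 + 6 + 4*A^-4 + A^-8; d^5 = -A^10 - 5*A^6 - 10*A^2 - 10*A^-2 - 5*A^-6 - A^-10; d^6 = A^12 + 6*A^8 + 15*A^4 + 20 + 15*A^-4 + 6*A^-8 + A^-12.
  A^9 * (d^3) = -A^15 - 3*A^11 - 3*A^7 - A^3
  A^7 * (9*d^2) = 9*A^11 + 18*A^7 + 9*A^3
  A^5 * (29*d + 7*d^3) = -7*A^11 - 50*A^7 - 50*A^3 - 7*A^-1
  A^3 * (30 + 52*d^2 + 2*d^4) = 2*A^11 + 60*A^7 + 146*A^3 + 60*A^-1 + 2*A^-5
  A^1 * (83*d + 43*d^3) = -43*A^7 - 212*A^3 - 212*A^-1 - 43*A^-5
  A^-1 * (11 + 93*d^2 + 22*d^4) = 22*A^7 + 181*A^3 + 329*A^-1 + 181*A^-5 + 22*A^-9
  A^-3 * (19*d + 58*d^3 + 7*d^5) = -7*A^7 - 93*A^3 - 263*A^-1 - 263*A^-5 - 93*A^-9 - 7*A^-13
  A^-5 * (15*d^2 + 20*d^4 + d^6) = A^7 + 26*A^3 + 110*A^-1 + 170*A^-5 + 110*A^-9 + 26*A^-13 + A^-17
  A^-7 * (6*d^3 + 3*d^5) = -3*A^3 - 21*A^-1 - 48*A^-5 - 48*A^-9 - 21*A^-13 - 3*A^-17
  A^-9 * (d^4) = A^-1 + 4*A^-5 + 6*A^-9 + 4*A^-13 + A^-17
Summing the groups: <K> = -A^15 + A^11 - 2*A^7 + 3*A^3 - 3*A^-1 + 3*A^-5 - 3*A^-9 + 2*A^-13 - A^-17
Normalise by the writhe: (-A^3)^(-w) = (-A^3)^(-1) = -A^-3, so f(A) = -A^-3 * <K> = A^12 - A^8 + 2*A^4 - 3 + 3*A^-4 - 3*A^-8 + 3*A^-12 - 2*A^-16 + A^-20.
Substitute A = t^(-1/4), i.e. A^e → t^(-e/4): V(t) = t^5 - 2*t^4 + 3*t^3 - 3*t^2 + 3*t - 3 + 2*t^-1 - t^-2 + t^-3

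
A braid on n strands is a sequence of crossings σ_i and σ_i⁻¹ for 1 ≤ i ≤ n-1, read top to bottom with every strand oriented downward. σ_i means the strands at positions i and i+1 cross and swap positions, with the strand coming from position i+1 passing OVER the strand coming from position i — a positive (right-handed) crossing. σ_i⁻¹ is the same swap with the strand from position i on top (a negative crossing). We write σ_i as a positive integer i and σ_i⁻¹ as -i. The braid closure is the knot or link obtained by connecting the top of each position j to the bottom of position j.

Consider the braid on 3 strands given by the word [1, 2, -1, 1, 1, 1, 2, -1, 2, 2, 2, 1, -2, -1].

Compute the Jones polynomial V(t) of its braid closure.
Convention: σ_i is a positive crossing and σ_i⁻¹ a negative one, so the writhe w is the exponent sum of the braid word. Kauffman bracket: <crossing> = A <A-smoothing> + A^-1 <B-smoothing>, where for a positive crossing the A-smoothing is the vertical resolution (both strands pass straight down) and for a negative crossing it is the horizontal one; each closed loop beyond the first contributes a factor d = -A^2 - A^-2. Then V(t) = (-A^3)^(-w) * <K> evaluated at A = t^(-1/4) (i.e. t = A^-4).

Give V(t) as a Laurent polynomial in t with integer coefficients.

-t^9 + 2*t^8 - 3*t^7 + 3*t^6 - 3*t^5 + 3*t^4 - t^3 + t^2

Derivation:
The presented braid s1 s2 s1^-1 s1 s1 s1 s2 s1^-1 s2 s2 s2 s1 s2^-1 s1^-1 on 3 strands reduces by inverse Markov moves (closure unchanged at each step):
  Deconjugate: the word is γ·β·γ⁻¹ with γ = s1 s2 (prefix) and γ⁻¹ = s2^-1 s1^-1 (suffix); strip both.
  Deconjugate: the word is γ·β·γ⁻¹ with γ = s1^-1 (prefix) and γ⁻¹ = s1 (suffix); strip both.
Reduced to β = s1 s1 s1 s2 s1^-1 s2 s2 s2 on 3 strands, 8 crossings.
Compute on β:
Braid: s1 s1 s1 s2 s1^-1 s2 s2 s2 on 3 strands, 8 crossings.
Writhe w = (#positive) - (#negative) = 7 - 1 = 6.
State-sum expansion of <K>. There are 2^8 = 256 states.
Each crossing splits two ways (0=vertical, 1=horizontal). The state's weight is A^(#A-smoothings - #B-smoothings) * d^(loops - 1).
Tabulate the states by total A-exponent and number of loops L (A-exp: L × count):
  A^8: L=2 ×1
  A^6: L=1 ×4, L=3 ×4
  A^4: L=2 ×25, L=4 ×3
  A^2: L=1 ×21, L=3 ×34, L=5 ×1
  A^0: L=2 ×48, L=4 ×22
  A^-2: L=3 ×49, L=5 ×7
  A^-4: L=4 ×27, L=6 ×1
  A^-6: L=5 ×8
  A^-8: L=6 ×1
Each group contributes A^e * Σ count * d^(L-1):
Powers of d = -A^2 - A^-2: d^2 = A^4 + 2 + A^-4; d^3 = -A^6 - 3*A^2 - 3*A^-2 - A^-6; d^4 = A^8 + 4*A^4 + 6 + 4*A^-4 + A^-8; d^5 = -A^10 - 5*A^6 - 10*A^2 - 10*A^-2 - 5*A^-6 - A^-10.
  A^8 * (d) = -A^10 - A^6
  A^6 * (4 + 4*d^2) = 4*A^10 + 12*A^6 + 4*A^2
  A^4 * (25*d + 3*d^3) = -3*A^10 - 34*A^6 - 34*A^2 - 3*A^-2
  A^2 * (21 + 34*d^2 + d^4) = A^10 + 38*A^6 + 95*A^2 + 38*A^-2 + A^-6
  A^0 * (48*d + 22*d^3) = -22*A^6 - 114*A^2 - 114*A^-2 - 22*A^-6
  A^-2 * (49*d^2 + 7*d^4) = 7*A^6 + 77*A^2 + 140*A^-2 + 77*A^-6 + 7*A^-10
  A^-4 * (27*d^3 + d^5) = -A^6 - 32*A^2 - 91*A^-2 - 91*A^-6 - 32*A^-10 - A^-14
  A^-6 * (8*d^4) = 8*A^2 + 32*A^-2 + 48*A^-6 + 32*A^-10 + 8*A^-14
  A^-8 * (d^5) = -A^2 - 5*A^-2 - 10*A^-6 - 10*A^-10 - 5*A^-14 - A^-18
Summing the groups: <K> = A^10 - A^6 + 3*A^2 - 3*A^-2 + 3*A^-6 - 3*A^-10 + 2*A^-14 - A^-18
Normalise by the writhe: (-A^3)^(-w) = (-A^3)^(-6) = A^-18, so f(A) = A^-18 * <K> = A^-8 - A^-12 + 3*A^-16 - 3*A^-20 + 3*A^-24 - 3*A^-28 + 2*A^-32 - A^-36.
Substitute A = t^(-1/4), i.e. A^e → t^(-e/4): V(t) = -t^9 + 2*t^8 - 3*t^7 + 3*t^6 - 3*t^5 + 3*t^4 - t^3 + t^2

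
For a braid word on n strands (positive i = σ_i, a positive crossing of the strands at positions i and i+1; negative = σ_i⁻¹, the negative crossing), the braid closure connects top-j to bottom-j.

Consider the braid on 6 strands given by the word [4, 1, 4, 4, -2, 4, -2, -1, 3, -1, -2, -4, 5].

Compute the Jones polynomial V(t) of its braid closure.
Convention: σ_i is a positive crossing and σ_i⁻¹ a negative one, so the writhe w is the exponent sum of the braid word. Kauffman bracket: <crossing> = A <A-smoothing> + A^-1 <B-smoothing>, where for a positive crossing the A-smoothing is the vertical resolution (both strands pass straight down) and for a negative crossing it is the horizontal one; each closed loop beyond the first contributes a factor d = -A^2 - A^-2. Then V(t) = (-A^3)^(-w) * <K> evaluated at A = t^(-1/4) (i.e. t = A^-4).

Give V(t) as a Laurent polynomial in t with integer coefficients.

The presented braid s4 s1 s4 s4 s2^-1 s4 s2^-1 s1^-1 s3 s1^-1 s2^-1 s4^-1 s5 on 6 strands reduces by inverse Markov moves (closure unchanged at each step):
  Destabilize: the word has the form β·s5 where s5 occurs only as the final letter (β ∈ B_5); drop it and the last strand → 5 strands.
  Deconjugate: the word is γ·β·γ⁻¹ with γ = s4 (prefix) and γ⁻¹ = s4^-1 (suffix); strip both.
Reduced to β = s1 s4 s4 s2^-1 s4 s2^-1 s1^-1 s3 s1^-1 s2^-1 on 5 strands, 10 crossings.
Compute on β:
Braid: s1 s4 s4 s2^-1 s4 s2^-1 s1^-1 s3 s1^-1 s2^-1 on 5 strands, 10 crossings.
Writhe w = (#positive) - (#negative) = 5 - 5 = 0.
Enumerate smoothing states for the bracket polynomial. There are 2^10 = 1024 states.
Each crossing splits two ways (0=vertical, 1=horizontal). The state's weight is A^(#A-smoothings - #B-smoothings) * d^(loops - 1).
Tabulate the states by total A-exponent and number of loops L (A-exp: L × count):
  A^10: L=6 ×1
  A^8: L=5 ×10
  A^6: L=4 ×40, L=6 ×5
  A^4: L=3 ×80, L=5 ×39, L=7 ×1
  A^2: L=2 ×79, L=4 ×117, L=6 ×14
  A^0: L=1 ×30, L=3 ×158, L=5 ×62, L=7 ×2
  A^-2: L=2 ×84, L=4 ×111, L=6 ×15
  A^-4: L=1 ×9, L=3 ×74, L=5 ×36, L=7 ×1
  A^-6: L=2 ×12, L=4 ×29, L=6 ×4
  A^-8: L=3 ×6, L=5 ×4
  A^-10: L=4 ×1
Each group contributes A^e * Σ count * d^(L-1):
Powers of d = -A^2 - A^-2: d^2 = A^4 + 2 + A^-4; d^3 = -A^6 - 3*A^2 - 3*A^-2 - A^-6; d^4 = A^8 + 4*A^4 + 6 + 4*A^-4 + A^-8; d^5 = -A^10 - 5*A^6 - 10*A^2 - 10*A^-2 - 5*A^-6 - A^-10; d^6 = A^12 + 6*A^8 + 15*A^4 + 20 + 15*A^-4 + 6*A^-8 + A^-12.
  A^10 * (d^5) = -A^20 - 5*A^16 - 10*A^12 - 10*A^8 - 5*A^4 - 1
  A^8 * (10*d^4) = 10*A^16 + 40*A^12 + 60*A^8 + 40*A^4 + 10
  A^6 * (40*d^3 + 5*d^5) = -5*A^16 - 65*A^12 - 170*A^8 - 170*A^4 - 65 - 5*A^-4
  A^4 * (80*d^2 + 39*d^4 + d^6) = A^16 + 45*A^12 + 251*A^8 + 414*A^4 + 251 + 45*A^-4 + A^-8
  A^2 * (79*d + 117*d^3 + 14*d^5) = -14*A^12 - 187*A^8 - 570*A^4 - 570 - 187*A^-4 - 14*A^-8
  A^0 * (30 + 158*d^2 + 62*d^4 + 2*d^6) = 2*A^12 + 74*A^8 + 436*A^4 + 758 + 436*A^-4 + 74*A^-8 + 2*A^-12
  A^-2 * (84*d + 111*d^3 + 15*d^5) = -15*A^8 - 186*A^4 - 567 - 567*A^-4 - 186*A^-8 - 15*A^-12
  A^-4 * (9 + 74*d^2 + 36*d^4 + d^6) = A^8 + 42*A^4 + 233 + 393*A^-4 + 233*A^-8 + 42*A^-12 + A^-16
  A^-6 * (12*d + 29*d^3 + 4*d^5) = -4*A^4 - 49 - 139*A^-4 - 139*A^-8 - 49*A^-12 - 4*A^-16
  A^-8 * (6*d^2 + 4*d^4) = 4 + 22*A^-4 + 36*A^-8 + 22*A^-12 + 4*A^-16
  A^-10 * (d^3) = -A^-4 - 3*A^-8 - 3*A^-12 - A^-16
Summing the groups: <K> = -A^20 + A^16 - 2*A^12 + 4*A^8 - 3*A^4 + 4 - 3*A^-4 + 2*A^-8 - A^-12
Normalise by the writhe: (-A^3)^(-w) = (-A^3)^(0) = 1, so f(A) = 1 * <K> = -A^20 + A^16 - 2*A^12 + 4*A^8 - 3*A^4 + 4 - 3*A^-4 + 2*A^-8 - A^-12.
Substitute A = t^(-1/4), i.e. A^e → t^(-e/4): V(t) = -t^3 + 2*t^2 - 3*t + 4 - 3*t^-1 + 4*t^-2 - 2*t^-3 + t^-4 - t^-5

Answer: -t^3 + 2*t^2 - 3*t + 4 - 3*t^-1 + 4*t^-2 - 2*t^-3 + t^-4 - t^-5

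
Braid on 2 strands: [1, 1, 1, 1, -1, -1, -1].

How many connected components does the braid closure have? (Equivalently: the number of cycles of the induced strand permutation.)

1

Derivation:
Track the strand permutation on 2 strands, starting from identity.
  step 1: s1 swaps positions 1,2 -> [2 1]
  step 2: s1 swaps positions 1,2 -> [1 2]
  step 3: s1 swaps positions 1,2 -> [2 1]
  step 4: s1 swaps positions 1,2 -> [1 2]
  step 5: s1^-1 swaps positions 1,2 -> [2 1]
  step 6: s1^-1 swaps positions 1,2 -> [1 2]
  step 7: s1^-1 swaps positions 1,2 -> [2 1]
Final permutation (position -> original strand): [2 1]
Closure components = cycle count of this permutation = 1.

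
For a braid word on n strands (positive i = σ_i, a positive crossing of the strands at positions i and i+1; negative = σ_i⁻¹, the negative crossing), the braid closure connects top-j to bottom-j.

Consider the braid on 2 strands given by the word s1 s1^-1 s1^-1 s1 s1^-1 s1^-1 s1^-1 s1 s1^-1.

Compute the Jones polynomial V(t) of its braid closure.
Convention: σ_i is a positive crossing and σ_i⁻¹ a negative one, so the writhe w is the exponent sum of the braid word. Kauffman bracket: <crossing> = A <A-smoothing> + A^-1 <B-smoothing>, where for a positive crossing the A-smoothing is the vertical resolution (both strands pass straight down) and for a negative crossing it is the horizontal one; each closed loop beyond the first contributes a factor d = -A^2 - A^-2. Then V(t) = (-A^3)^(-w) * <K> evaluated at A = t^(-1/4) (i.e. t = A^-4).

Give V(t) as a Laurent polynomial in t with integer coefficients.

First cancel adjacent σ_i σ_i⁻¹ pairs (Reidemeister II — same braid, same closure): s1 s1^-1 s1^-1 s1 s1^-1 s1^-1 s1^-1 s1 s1^-1 → s1^-1 s1^-1 s1^-1.
Braid: s1^-1 s1^-1 s1^-1 on 2 strands, 3 crossings.
Writhe w = (#positive) - (#negative) = 0 - 3 = -3.
Computing the Kauffman bracket via state sum. There are 2^3 = 8 states.
For each crossing: s=0 is the vertical smoothing, s=1 horizontal. Crossing k contributes A^(sign_k * (1 - 2*s_k)); loop factor d = -A^2 - A^-2.
  state 000: A-exp=-3, loops=2, term = A^-3 * d^1
  state 001: A-exp=-1, loops=1, term = A^-1 * d^0
  state 010: A-exp=-1, loops=1, term = A^-1 * d^0
  state 011: A-exp=+1, loops=2, term = A^1 * d^1
  state 100: A-exp=-1, loops=1, term = A^-1 * d^0
  state 101: A-exp=+1, loops=2, term = A^1 * d^1
  state 110: A-exp=+1, loops=2, term = A^1 * d^1
  state 111: A-exp=+3, loops=3, term = A^3 * d^2
Collect the terms by A-exponent (count of states per loop number):
Powers of d = -A^2 - A^-2: d^2 = A^4 + 2 + A^-4.
  A^3 * (d^2) = A^7 + 2*A^3 + A^-1
  A^1 * (3*d) = -3*A^3 - 3*A^-1
  A^-1 * (3) = 3*A^-1
  A^-3 * (d) = -A^-1 - A^-5
Summing the groups: <K> = A^7 - A^3 - A^-5
Normalise by the writhe: (-A^3)^(-w) = (-A^3)^(3) = -A^9, so f(A) = -A^9 * <K> = -A^16 + A^12 + A^4.
Substitute A = t^(-1/4), i.e. A^e → t^(-e/4): V(t) = t^-1 + t^-3 - t^-4

Answer: t^-1 + t^-3 - t^-4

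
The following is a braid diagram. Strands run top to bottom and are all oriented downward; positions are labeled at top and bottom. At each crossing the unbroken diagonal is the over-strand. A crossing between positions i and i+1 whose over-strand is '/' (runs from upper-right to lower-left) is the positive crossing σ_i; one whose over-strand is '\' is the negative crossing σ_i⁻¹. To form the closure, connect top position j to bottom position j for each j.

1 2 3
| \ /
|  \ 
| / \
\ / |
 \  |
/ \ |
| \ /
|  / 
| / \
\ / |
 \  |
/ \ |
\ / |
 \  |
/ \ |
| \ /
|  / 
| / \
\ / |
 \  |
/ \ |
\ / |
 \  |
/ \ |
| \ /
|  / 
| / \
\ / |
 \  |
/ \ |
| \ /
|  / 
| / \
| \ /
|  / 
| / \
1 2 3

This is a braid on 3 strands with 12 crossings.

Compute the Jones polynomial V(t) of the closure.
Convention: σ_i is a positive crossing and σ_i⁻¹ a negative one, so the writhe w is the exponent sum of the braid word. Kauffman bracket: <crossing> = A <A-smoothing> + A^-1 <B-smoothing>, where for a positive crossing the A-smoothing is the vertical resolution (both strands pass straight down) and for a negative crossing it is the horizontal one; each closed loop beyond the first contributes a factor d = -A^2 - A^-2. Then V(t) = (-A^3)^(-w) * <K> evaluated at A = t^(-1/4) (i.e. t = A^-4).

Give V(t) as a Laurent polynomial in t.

Reading the diagram top to bottom ('/'-over between positions i,i+1 = s_i, '\'-over = s_i^-1): braid word = s2^-1 s1^-1 s2 s1^-1 s1^-1 s2 s1^-1 s1^-1 s2 s1^-1 s2 s2.
The presented braid s2^-1 s1^-1 s2 s1^-1 s1^-1 s2 s1^-1 s1^-1 s2 s1^-1 s2 s2 on 3 strands reduces by inverse Markov moves (closure unchanged at each step):
  Deconjugate: the word is γ·β·γ⁻¹ with γ = s2^-1 (prefix) and γ⁻¹ = s2 (suffix); strip both.
Reduced to β = s1^-1 s2 s1^-1 s1^-1 s2 s1^-1 s1^-1 s2 s1^-1 s2 on 3 strands, 10 crossings.
Compute on β:
Braid: s1^-1 s2 s1^-1 s1^-1 s2 s1^-1 s1^-1 s2 s1^-1 s2 on 3 strands, 10 crossings.
Writhe w = (#positive) - (#negative) = 4 - 6 = -2.
Enumerate smoothing states for the bracket polynomial. There are 2^10 = 1024 states.
Each crossing splits two ways (0=vertical, 1=horizontal). The state's weight is A^(#A-smoothings - #B-smoothings) * d^(loops - 1).
Tabulate the states by total A-exponent and number of loops L (A-exp: L × count):
  A^10: L=7 ×1
  A^8: L=6 ×10
  A^6: L=5 ×45
  A^4: L=4 ×118, L=6 ×2
  A^2: L=3 ×193, L=5 ×17
  A^0: L=2 ×192, L=4 ×59, L=6 ×1
  A^-2: L=1 ×95, L=3 ×108, L=5 ×7
  A^-4: L=2 ×95, L=4 ×25
  A^-6: L=3 ×43, L=5 ×2
  A^-8: L=4 ×10
  A^-10: L=5 ×1
Each group contributes A^e * Σ count * d^(L-1):
Powers of d = -A^2 - A^-2: d^2 = A^4 + 2 + A^-4; d^3 = -A^6 - 3*A^2 - 3*A^-2 - A^-6; d^4 = A^8 + 4*A^4 + 6 + 4*A^-4 + A^-8; d^5 = -A^10 - 5*A^6 - 10*A^2 - 10*A^-2 - 5*A^-6 - A^-10; d^6 = A^12 + 6*A^8 + 15*A^4 + 20 + 15*A^-4 + 6*A^-8 + A^-12.
  A^10 * (d^6) = A^22 + 6*A^18 + 15*A^14 + 20*A^10 + 15*A^6 + 6*A^2 + A^-2
  A^8 * (10*d^5) = -10*A^18 - 50*A^14 - 100*A^10 - 100*A^6 - 50*A^2 - 10*A^-2
  A^6 * (45*d^4) = 45*A^14 + 180*A^10 + 270*A^6 + 180*A^2 + 45*A^-2
  A^4 * (118*d^3 + 2*d^5) = -2*A^14 - 128*A^10 - 374*A^6 - 374*A^2 - 128*A^-2 - 2*A^-6
  A^2 * (193*d^2 + 17*d^4) = 17*A^10 + 261*A^6 + 488*A^2 + 261*A^-2 + 17*A^-6
  A^0 * (192*d + 59*d^3 + d^5) = -A^10 - 64*A^6 - 379*A^2 - 379*A^-2 - 64*A^-6 - A^-10
  A^-2 * (95 + 108*d^2 + 7*d^4) = 7*A^6 + 136*A^2 + 353*A^-2 + 136*A^-6 + 7*A^-10
  A^-4 * (95*d + 25*d^3) = -25*A^2 - 170*A^-2 - 170*A^-6 - 25*A^-10
  A^-6 * (43*d^2 + 2*d^4) = 2*A^2 + 51*A^-2 + 98*A^-6 + 51*A^-10 + 2*A^-14
  A^-8 * (10*d^3) = -10*A^-2 - 30*A^-6 - 30*A^-10 - 10*A^-14
  A^-10 * (d^4) = A^-2 + 4*A^-6 + 6*A^-10 + 4*A^-14 + A^-18
Summing the groups: <K> = A^22 - 4*A^18 + 8*A^14 - 12*A^10 + 15*A^6 - 16*A^2 + 15*A^-2 - 11*A^-6 + 8*A^-10 - 4*A^-14 + A^-18
Normalise by the writhe: (-A^3)^(-w) = (-A^3)^(2) = A^6, so f(A) = A^6 * <K> = A^28 - 4*A^24 + 8*A^20 - 12*A^16 + 15*A^12 - 16*A^8 + 15*A^4 - 11 + 8*A^-4 - 4*A^-8 + A^-12.
Substitute A = t^(-1/4), i.e. A^e → t^(-e/4): V(t) = t^3 - 4*t^2 + 8*t - 11 + 15*t^-1 - 16*t^-2 + 15*t^-3 - 12*t^-4 + 8*t^-5 - 4*t^-6 + t^-7

Answer: t^3 - 4*t^2 + 8*t - 11 + 15*t^-1 - 16*t^-2 + 15*t^-3 - 12*t^-4 + 8*t^-5 - 4*t^-6 + t^-7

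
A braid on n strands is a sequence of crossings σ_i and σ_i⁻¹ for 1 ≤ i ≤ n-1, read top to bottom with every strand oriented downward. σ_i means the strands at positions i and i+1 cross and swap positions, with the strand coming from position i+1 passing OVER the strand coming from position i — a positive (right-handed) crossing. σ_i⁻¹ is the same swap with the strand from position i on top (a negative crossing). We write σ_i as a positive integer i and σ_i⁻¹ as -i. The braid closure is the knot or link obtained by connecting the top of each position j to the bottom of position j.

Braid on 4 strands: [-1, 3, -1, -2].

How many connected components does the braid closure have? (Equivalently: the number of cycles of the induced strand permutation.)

2

Derivation:
Track the strand permutation on 4 strands, starting from identity.
  step 1: s1^-1 swaps positions 1,2 -> [2 1 3 4]
  step 2: s3 swaps positions 3,4 -> [2 1 4 3]
  step 3: s1^-1 swaps positions 1,2 -> [1 2 4 3]
  step 4: s2^-1 swaps positions 2,3 -> [1 4 2 3]
Final permutation (position -> original strand): [1 4 2 3]
Closure components = cycle count of this permutation = 2.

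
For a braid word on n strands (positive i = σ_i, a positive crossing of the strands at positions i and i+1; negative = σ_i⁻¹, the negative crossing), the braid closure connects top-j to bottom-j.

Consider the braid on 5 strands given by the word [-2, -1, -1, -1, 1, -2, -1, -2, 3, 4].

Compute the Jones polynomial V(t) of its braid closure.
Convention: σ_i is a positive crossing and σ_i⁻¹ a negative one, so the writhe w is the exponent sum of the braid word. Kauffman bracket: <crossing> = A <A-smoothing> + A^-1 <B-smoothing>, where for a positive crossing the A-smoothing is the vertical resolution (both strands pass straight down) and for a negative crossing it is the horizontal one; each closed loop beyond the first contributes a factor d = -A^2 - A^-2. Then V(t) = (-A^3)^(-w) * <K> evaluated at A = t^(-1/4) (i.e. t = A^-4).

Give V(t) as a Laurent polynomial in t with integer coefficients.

t^-2 + t^-4 - t^-5 + t^-6 - t^-7

Derivation:
The presented braid s2^-1 s1^-1 s1^-1 s1^-1 s1 s2^-1 s1^-1 s2^-1 s3 s4 on 5 strands reduces by inverse Markov moves (closure unchanged at each step):
  Destabilize: the word has the form β·s4 where s4 occurs only as the final letter (β ∈ B_4); drop it and the last strand → 4 strands.
  Destabilize: the word has the form β·s3 where s3 occurs only as the final letter (β ∈ B_3); drop it and the last strand → 3 strands.
Reduced to β = s2^-1 s1^-1 s1^-1 s1^-1 s1 s2^-1 s1^-1 s2^-1 on 3 strands, 8 crossings.
Compute on β:
First cancel adjacent σ_i σ_i⁻¹ pairs (Reidemeister II — same braid, same closure): s2^-1 s1^-1 s1^-1 s1^-1 s1 s2^-1 s1^-1 s2^-1 → s2^-1 s1^-1 s1^-1 s2^-1 s1^-1 s2^-1.
Braid: s2^-1 s1^-1 s1^-1 s2^-1 s1^-1 s2^-1 on 3 strands, 6 crossings.
Writhe w = (#positive) - (#negative) = 0 - 6 = -6.
State-sum expansion of <K>. There are 2^6 = 64 states.
Each crossing splits two ways (0=vertical, 1=horizontal). The state's weight is A^(#A-smoothings - #B-smoothings) * d^(loops - 1).
Tabulate the states by total A-exponent and number of loops L (A-exp: L × count):
  A^6: L=3 ×1
  A^4: L=2 ×4, L=4 ×2
  A^2: L=1 ×4, L=3 ×11
  A^0: L=2 ×18, L=4 ×2
  A^-2: L=1 ×9, L=3 ×6
  A^-4: L=2 ×6
  A^-6: L=3 ×1
Each group contributes A^e * Σ count * d^(L-1):
Powers of d = -A^2 - A^-2: d^2 = A^4 + 2 + A^-4; d^3 = -A^6 - 3*A^2 - 3*A^-2 - A^-6.
  A^6 * (d^2) = A^10 + 2*A^6 + A^2
  A^4 * (4*d + 2*d^3) = -2*A^10 - 10*A^6 - 10*A^2 - 2*A^-2
  A^2 * (4 + 11*d^2) = 11*A^6 + 26*A^2 + 11*A^-2
  A^0 * (18*d + 2*d^3) = -2*A^6 - 24*A^2 - 24*A^-2 - 2*A^-6
  A^-2 * (9 + 6*d^2) = 6*A^2 + 21*A^-2 + 6*A^-6
  A^-4 * (6*d) = -6*A^-2 - 6*A^-6
  A^-6 * (d^2) = A^-2 + 2*A^-6 + A^-10
Summing the groups: <K> = -A^10 + A^6 - A^2 + A^-2 + A^-10
Normalise by the writhe: (-A^3)^(-w) = (-A^3)^(6) = A^18, so f(A) = A^18 * <K> = -A^28 + A^24 - A^20 + A^16 + A^8.
Substitute A = t^(-1/4), i.e. A^e → t^(-e/4): V(t) = t^-2 + t^-4 - t^-5 + t^-6 - t^-7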